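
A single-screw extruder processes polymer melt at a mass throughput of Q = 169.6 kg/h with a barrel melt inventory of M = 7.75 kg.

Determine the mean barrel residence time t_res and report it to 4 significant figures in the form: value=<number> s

value=164.5 s

Throughput in SI: Q_s = 169.6 kg/h ÷ 3600 s/h = 0.0471111 kg/s
t_res = M / Q_s = 7.75 ÷ 0.0471111 = 164.505 s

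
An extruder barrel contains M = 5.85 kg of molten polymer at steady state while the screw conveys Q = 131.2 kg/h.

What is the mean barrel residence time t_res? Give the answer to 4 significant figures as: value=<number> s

value=160.5 s

Q_s = Q / 3600 = 131.2 / 3600 = 0.0364444 kg/s
t_res = M / Q_s = 5.85 ÷ 0.0364444 = 160.518 s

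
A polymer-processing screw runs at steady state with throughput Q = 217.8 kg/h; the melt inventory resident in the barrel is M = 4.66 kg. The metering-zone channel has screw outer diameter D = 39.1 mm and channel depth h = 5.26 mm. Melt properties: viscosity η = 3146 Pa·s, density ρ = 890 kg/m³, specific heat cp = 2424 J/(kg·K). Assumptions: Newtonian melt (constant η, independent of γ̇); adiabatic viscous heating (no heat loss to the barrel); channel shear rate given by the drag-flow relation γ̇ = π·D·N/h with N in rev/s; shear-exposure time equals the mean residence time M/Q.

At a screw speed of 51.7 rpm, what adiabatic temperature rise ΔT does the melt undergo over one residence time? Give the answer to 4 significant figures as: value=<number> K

value=45.48 K

Convert throughput: Q = 217.8 kg/h = 217.8/3600 = 0.0605 kg/s
t_res = M / Q_s = 4.66 / 0.0605 = 77.0248 s
Convert to SI: D = 0.0391 m, h = 0.00526 m, N = 51.7/60 = 0.861667 rev/s
γ̇ = π D N / h = (π)(0.0391)(0.861667) / 0.00526 = 20.1224 s⁻¹
ΔT = η·γ̇²·t_res / (ρ·cp) = 3146 · (20.1224)² · 77.0248 / (890 · 2424) = 45.4807 K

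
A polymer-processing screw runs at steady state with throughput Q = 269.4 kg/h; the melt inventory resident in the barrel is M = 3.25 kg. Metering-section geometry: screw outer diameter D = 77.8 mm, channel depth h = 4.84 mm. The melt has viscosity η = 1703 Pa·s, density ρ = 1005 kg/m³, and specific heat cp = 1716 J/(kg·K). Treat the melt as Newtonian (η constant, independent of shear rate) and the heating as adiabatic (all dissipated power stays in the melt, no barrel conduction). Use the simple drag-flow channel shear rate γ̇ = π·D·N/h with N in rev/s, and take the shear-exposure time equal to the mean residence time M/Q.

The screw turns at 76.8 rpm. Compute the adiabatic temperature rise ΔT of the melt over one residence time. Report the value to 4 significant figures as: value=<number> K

value=179.2 K

Throughput in SI: Q_s = 269.4 kg/h ÷ 3600 s/h = 0.0748333 kg/s
Mean residence time: t_res = M/Q_s = 3.25 kg / 0.0748333 kg/s = 43.4298 s
D = 77.8 mm = 0.0778 m;  h = 4.84 mm = 0.00484 m;  N = 76.8 rpm / 60 = 1.28 rev/s
Shear rate: γ̇ = πDN/h = π·0.0778·1.28/0.00484 = 64.6389 s⁻¹
ΔT = η·γ̇²·t_res/(ρ·cp) = [1703 × 64.6389² × 43.4298] / [1005 × 1716] = 179.188 K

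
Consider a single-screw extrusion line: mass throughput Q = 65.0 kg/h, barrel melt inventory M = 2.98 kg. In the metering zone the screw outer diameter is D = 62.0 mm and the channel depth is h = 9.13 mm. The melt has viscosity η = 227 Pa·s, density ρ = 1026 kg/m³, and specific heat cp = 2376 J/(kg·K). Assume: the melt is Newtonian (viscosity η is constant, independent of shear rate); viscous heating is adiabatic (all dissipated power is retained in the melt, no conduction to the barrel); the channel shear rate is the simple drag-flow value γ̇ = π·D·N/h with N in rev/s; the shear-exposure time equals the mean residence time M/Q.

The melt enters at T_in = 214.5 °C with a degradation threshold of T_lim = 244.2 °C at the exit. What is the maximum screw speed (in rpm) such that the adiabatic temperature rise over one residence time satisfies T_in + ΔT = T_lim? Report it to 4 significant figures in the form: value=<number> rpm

Q_s = Q / 3600 = 65.0 / 3600 = 0.0180556 kg/s
t_res = M / Q_s = 2.98 ÷ 0.0180556 = 165.046 s
D = 62.0 mm = 0.062 m;  h = 9.13 mm = 0.00913 m
ΔT_a = T_lim − T_in = 244.2 °C − 214.5 °C = 29.7 K
γ̇_max² = ΔT_a·ρ·cp/(η·t_res) = 29.7·1026·2376/(227·165.046) = 1932.5 s⁻²
γ̇_max = sqrt(1932.5) = 43.9602 s⁻¹
N_max = γ̇_max·h / (π·D) = 43.9602 · 0.00913 / (π · 0.062) = 2.06058 rev/s = 123.635 rpm

value=123.6 rpm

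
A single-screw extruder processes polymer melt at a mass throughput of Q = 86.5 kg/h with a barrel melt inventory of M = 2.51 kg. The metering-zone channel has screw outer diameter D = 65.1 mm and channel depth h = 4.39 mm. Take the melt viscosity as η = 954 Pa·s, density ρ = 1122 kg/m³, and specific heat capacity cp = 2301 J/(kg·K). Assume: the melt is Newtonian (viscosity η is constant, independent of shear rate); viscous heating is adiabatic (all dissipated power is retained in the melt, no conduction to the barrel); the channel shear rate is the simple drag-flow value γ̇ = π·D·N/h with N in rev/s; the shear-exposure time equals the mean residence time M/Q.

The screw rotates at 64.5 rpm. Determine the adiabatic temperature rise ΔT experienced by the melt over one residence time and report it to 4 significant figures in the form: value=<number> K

value=96.82 K

Convert throughput: Q = 86.5 kg/h = 86.5/3600 = 0.0240278 kg/s
t_res = M / Q_s = 2.51 / 0.0240278 = 104.462 s
Geometry in metres: D = 65.1 mm → 0.0651 m, h = 4.39 mm → 0.00439 m; screw speed N = 64.5 rpm = 1.075 rev/s
Shear rate: γ̇ = πDN/h = π·0.0651·1.075/0.00439 = 50.0812 s⁻¹
ΔT = η·γ̇²·t_res/(ρ·cp) = [954 × 50.0812² × 104.462] / [1122 × 2301] = 96.8163 K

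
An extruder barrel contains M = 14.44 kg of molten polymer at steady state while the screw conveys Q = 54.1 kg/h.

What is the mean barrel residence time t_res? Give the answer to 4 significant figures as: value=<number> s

value=960.9 s

Convert throughput: Q = 54.1 kg/h = 54.1/3600 = 0.0150278 kg/s
t_res = M / Q_s = 14.44 / 0.0150278 = 960.887 s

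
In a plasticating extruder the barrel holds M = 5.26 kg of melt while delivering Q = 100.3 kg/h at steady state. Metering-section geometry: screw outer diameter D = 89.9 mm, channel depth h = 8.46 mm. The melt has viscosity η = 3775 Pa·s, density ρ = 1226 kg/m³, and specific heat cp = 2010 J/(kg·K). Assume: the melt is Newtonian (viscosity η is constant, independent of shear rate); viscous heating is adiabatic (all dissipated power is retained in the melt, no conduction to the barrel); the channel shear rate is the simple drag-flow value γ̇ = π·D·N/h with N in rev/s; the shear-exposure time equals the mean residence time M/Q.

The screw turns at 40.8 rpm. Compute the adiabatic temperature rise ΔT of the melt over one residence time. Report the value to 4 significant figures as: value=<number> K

value=149.0 K

Throughput in SI: Q_s = 100.3 kg/h ÷ 3600 s/h = 0.0278611 kg/s
t_res = M / Q_s = 5.26 / 0.0278611 = 188.794 s
Convert to SI: D = 0.0899 m, h = 0.00846 m, N = 40.8/60 = 0.68 rev/s
γ̇ = π·D·N / h = π · 0.0899 · 0.68 / 0.00846 = 22.7012 s⁻¹
Adiabatic rise: ΔT = η γ̇² t_res / (ρ cp) = 3775·(22.7012)²·188.794 / (1226·2010) = 149.044 K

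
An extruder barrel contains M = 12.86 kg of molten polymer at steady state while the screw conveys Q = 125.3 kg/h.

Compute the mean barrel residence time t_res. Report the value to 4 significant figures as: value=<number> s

value=369.5 s

Convert throughput: Q = 125.3 kg/h = 125.3/3600 = 0.0348056 kg/s
t_res = M / Q_s = 12.86 ÷ 0.0348056 = 369.481 s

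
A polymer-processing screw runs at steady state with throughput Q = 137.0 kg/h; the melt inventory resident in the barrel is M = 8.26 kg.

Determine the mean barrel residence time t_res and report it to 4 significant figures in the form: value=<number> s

Q_s = Q / 3600 = 137.0 / 3600 = 0.0380556 kg/s
Mean residence time: t_res = M/Q_s = 8.26 kg / 0.0380556 kg/s = 217.051 s

value=217.1 s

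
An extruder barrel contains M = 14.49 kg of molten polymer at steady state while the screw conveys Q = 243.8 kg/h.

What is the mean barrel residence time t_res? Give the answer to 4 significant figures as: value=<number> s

Q_s = Q / 3600 = 243.8 / 3600 = 0.0677222 kg/s
t_res = M / Q_s = 14.49 ÷ 0.0677222 = 213.962 s

value=214.0 s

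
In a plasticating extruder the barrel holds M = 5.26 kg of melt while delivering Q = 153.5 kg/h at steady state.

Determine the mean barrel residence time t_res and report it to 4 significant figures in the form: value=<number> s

Throughput in SI: Q_s = 153.5 kg/h ÷ 3600 s/h = 0.0426389 kg/s
t_res = M / Q_s = 5.26 ÷ 0.0426389 = 123.362 s

value=123.4 s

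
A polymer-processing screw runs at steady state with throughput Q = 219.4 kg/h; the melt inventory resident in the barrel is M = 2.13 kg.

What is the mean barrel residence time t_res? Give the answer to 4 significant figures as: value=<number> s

Convert throughput: Q = 219.4 kg/h = 219.4/3600 = 0.0609444 kg/s
t_res = M / Q_s = 2.13 / 0.0609444 = 34.9499 s

value=34.95 s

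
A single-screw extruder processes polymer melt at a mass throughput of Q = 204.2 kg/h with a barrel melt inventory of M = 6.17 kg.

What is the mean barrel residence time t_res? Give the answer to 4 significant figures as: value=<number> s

value=108.8 s

Q_s = Q / 3600 = 204.2 / 3600 = 0.0567222 kg/s
Mean residence time: t_res = M/Q_s = 6.17 kg / 0.0567222 kg/s = 108.776 s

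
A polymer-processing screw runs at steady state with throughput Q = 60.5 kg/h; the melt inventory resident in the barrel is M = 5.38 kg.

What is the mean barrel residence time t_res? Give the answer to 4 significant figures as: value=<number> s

value=320.1 s

Q_s = Q / 3600 = 60.5 / 3600 = 0.0168056 kg/s
t_res = M / Q_s = 5.38 / 0.0168056 = 320.132 s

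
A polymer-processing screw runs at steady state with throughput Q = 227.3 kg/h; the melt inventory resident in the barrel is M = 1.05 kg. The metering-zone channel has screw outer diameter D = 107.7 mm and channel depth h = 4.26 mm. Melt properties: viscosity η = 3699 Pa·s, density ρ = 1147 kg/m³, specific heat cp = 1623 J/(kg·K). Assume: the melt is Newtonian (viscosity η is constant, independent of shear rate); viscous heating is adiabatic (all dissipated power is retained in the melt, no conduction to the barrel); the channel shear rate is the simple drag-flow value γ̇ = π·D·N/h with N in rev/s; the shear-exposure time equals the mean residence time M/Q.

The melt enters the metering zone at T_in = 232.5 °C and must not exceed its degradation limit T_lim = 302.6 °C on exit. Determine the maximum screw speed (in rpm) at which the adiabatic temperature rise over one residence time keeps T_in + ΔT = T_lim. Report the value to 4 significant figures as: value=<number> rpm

Throughput in SI: Q_s = 227.3 kg/h ÷ 3600 s/h = 0.0631389 kg/s
t_res = M / Q_s = 1.05 / 0.0631389 = 16.63 s
Geometry in SI: D = 107.7 mm → 0.1077 m, h = 4.26 mm → 0.00426 m
ΔT_a = T_lim − T_in = 302.6 − 232.5 = 70.1 K
Invert ΔT = ηγ̇²t_res/(ρcp) for γ̇: γ̇_max² = ΔT_a ρ cp / (η t_res) = 70.1·1147·1623 / (3699·16.63) = 2121.4 s⁻²
Take the square root: γ̇_max = √(2121.4) = 46.0587 s⁻¹
N_max = γ̇_max·h / (π·D) = 46.0587 · 0.00426 / (π · 0.1077) = 0.579903 rev/s = 34.7942 rpm

value=34.79 rpm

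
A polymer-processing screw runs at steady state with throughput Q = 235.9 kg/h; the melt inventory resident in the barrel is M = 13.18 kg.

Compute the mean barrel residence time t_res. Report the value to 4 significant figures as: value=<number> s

value=201.1 s

Convert throughput: Q = 235.9 kg/h = 235.9/3600 = 0.0655278 kg/s
Mean residence time: t_res = M/Q_s = 13.18 kg / 0.0655278 kg/s = 201.136 s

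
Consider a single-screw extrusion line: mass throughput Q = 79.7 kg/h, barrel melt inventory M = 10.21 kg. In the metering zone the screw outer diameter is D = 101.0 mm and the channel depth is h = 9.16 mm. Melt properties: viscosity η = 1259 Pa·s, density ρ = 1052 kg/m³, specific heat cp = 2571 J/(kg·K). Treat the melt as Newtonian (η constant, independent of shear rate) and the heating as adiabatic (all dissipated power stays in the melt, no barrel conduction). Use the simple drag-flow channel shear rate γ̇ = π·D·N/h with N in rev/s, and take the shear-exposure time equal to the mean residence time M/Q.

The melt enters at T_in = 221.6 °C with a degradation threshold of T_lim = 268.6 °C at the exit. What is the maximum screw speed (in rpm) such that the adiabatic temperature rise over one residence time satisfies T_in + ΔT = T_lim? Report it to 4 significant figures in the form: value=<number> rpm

Convert throughput: Q = 79.7 kg/h = 79.7/3600 = 0.0221389 kg/s
t_res = M / Q_s = 10.21 / 0.0221389 = 461.179 s
D = 101.0 mm = 0.101 m;  h = 9.16 mm = 0.00916 m
Allowable rise: ΔT_a = T_lim − T_in = 268.6 − 221.6 = 47 K
Invert ΔT = ηγ̇²t_res/(ρcp) for γ̇: γ̇_max² = ΔT_a ρ cp / (η t_res) = 47·1052·2571 / (1259·461.179) = 218.937 s⁻²
Take the square root: γ̇_max = √(218.937) = 14.7965 s⁻¹
N_max = γ̇_max·h / (π·D) = 14.7965 · 0.00916 / (π · 0.101) = 0.427154 rev/s = 25.6292 rpm

value=25.63 rpm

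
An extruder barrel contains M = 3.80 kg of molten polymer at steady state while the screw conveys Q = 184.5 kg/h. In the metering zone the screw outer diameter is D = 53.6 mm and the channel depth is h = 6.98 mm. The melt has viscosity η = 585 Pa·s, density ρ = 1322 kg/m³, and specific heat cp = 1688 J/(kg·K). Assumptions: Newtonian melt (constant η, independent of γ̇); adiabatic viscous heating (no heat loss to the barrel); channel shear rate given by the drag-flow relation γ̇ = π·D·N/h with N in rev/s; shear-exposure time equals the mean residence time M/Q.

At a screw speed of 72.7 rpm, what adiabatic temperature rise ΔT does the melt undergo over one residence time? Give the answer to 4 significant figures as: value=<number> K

value=16.61 K

Throughput in SI: Q_s = 184.5 kg/h ÷ 3600 s/h = 0.05125 kg/s
Mean residence time: t_res = M/Q_s = 3.80 kg / 0.05125 kg/s = 74.1463 s
Convert to SI: D = 0.0536 m, h = 0.00698 m, N = 72.7/60 = 1.21167 rev/s
γ̇ = π·D·N / h = π · 0.0536 · 1.21167 / 0.00698 = 29.2309 s⁻¹
ΔT = η·γ̇²·t_res / (ρ·cp) = 585 · (29.2309)² · 74.1463 / (1322 · 1688) = 16.6084 K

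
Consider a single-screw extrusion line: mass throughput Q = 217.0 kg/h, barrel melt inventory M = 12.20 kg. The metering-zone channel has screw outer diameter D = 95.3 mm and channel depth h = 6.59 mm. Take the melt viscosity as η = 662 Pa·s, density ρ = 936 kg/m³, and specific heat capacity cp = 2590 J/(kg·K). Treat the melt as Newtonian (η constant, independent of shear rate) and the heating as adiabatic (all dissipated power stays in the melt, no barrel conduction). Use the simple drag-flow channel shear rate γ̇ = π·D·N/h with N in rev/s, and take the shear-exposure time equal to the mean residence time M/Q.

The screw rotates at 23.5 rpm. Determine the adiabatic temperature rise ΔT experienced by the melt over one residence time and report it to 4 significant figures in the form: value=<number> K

Throughput in SI: Q_s = 217.0 kg/h ÷ 3600 s/h = 0.0602778 kg/s
Mean residence time: t_res = M/Q_s = 12.20 kg / 0.0602778 kg/s = 202.396 s
Convert to SI: D = 0.0953 m, h = 0.00659 m, N = 23.5/60 = 0.391667 rev/s
Shear rate: γ̇ = πDN/h = π·0.0953·0.391667/0.00659 = 17.794 s⁻¹
ΔT = η·γ̇²·t_res/(ρ·cp) = [662 × 17.794² × 202.396] / [936 × 2590] = 17.4998 K

value=17.50 K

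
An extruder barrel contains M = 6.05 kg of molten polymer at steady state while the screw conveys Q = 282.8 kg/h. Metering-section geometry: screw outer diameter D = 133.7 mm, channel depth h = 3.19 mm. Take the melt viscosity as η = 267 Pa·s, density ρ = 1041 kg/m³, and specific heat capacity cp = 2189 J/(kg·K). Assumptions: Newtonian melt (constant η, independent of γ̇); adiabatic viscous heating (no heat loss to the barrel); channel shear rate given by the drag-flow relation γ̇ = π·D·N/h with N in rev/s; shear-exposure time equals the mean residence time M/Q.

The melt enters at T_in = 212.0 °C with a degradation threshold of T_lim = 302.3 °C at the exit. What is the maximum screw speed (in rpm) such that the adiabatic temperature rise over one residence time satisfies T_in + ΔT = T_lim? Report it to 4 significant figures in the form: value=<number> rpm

Convert throughput: Q = 282.8 kg/h = 282.8/3600 = 0.0785556 kg/s
t_res = M / Q_s = 6.05 ÷ 0.0785556 = 77.0156 s
Convert to metres: D = 0.1337 m, h = 0.00319 m
Allowable rise: ΔT_a = T_lim − T_in = 302.3 − 212.0 = 90.3 K
γ̇_max² = ΔT_a·ρ·cp / (η·t_res) = [90.3 × 1041 × 2189] / [267 × 77.0156] = 10006.8 s⁻²
γ̇_max = sqrt(10006.8) = 100.034 s⁻¹
N_max = γ̇_max·h / (π·D) = 100.034 · 0.00319 / (π · 0.1337) = 0.759725 rev/s = 45.5835 rpm

value=45.58 rpm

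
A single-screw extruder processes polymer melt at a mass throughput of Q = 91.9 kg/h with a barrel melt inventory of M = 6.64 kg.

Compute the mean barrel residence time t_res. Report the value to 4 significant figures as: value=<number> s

Q_s = Q / 3600 = 91.9 / 3600 = 0.0255278 kg/s
t_res = M / Q_s = 6.64 / 0.0255278 = 260.109 s

value=260.1 s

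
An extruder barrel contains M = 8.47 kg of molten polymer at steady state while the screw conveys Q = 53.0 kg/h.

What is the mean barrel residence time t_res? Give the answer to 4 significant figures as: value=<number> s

value=575.3 s

Q_s = Q / 3600 = 53.0 / 3600 = 0.0147222 kg/s
t_res = M / Q_s = 8.47 / 0.0147222 = 575.321 s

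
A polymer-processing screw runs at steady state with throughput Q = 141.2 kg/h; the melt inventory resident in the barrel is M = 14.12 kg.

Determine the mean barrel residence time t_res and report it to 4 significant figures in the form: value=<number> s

Throughput in SI: Q_s = 141.2 kg/h ÷ 3600 s/h = 0.0392222 kg/s
t_res = M / Q_s = 14.12 / 0.0392222 = 360 s

value=360.0 s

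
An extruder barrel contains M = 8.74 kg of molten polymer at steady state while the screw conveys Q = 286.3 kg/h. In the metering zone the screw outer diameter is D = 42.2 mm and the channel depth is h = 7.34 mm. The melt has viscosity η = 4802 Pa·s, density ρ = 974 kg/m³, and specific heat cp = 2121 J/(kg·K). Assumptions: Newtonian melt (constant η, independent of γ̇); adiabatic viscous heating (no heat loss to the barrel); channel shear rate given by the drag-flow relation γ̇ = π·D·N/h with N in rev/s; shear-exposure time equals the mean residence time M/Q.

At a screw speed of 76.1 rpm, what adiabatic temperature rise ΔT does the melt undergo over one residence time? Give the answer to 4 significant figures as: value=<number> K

value=134.1 K

Q_s = Q / 3600 = 286.3 / 3600 = 0.0795278 kg/s
Mean residence time: t_res = M/Q_s = 8.74 kg / 0.0795278 kg/s = 109.899 s
Convert to SI: D = 0.0422 m, h = 0.00734 m, N = 76.1/60 = 1.26833 rev/s
γ̇ = π D N / h = (π)(0.0422)(1.26833) / 0.00734 = 22.9087 s⁻¹
Adiabatic rise: ΔT = η γ̇² t_res / (ρ cp) = 4802·(22.9087)²·109.899 / (974·2121) = 134.065 K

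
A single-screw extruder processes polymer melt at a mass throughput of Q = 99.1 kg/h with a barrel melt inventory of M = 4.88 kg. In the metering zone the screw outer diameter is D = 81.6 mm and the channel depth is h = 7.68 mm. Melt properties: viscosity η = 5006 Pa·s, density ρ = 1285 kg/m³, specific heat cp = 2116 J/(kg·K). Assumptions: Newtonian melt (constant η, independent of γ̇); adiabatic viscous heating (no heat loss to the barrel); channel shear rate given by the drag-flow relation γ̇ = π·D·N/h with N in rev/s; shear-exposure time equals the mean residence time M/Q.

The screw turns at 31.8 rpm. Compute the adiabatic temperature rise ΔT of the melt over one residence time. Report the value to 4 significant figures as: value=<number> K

value=102.1 K

Q_s = Q / 3600 = 99.1 / 3600 = 0.0275278 kg/s
Mean residence time: t_res = M/Q_s = 4.88 kg / 0.0275278 kg/s = 177.275 s
Geometry in metres: D = 81.6 mm → 0.0816 m, h = 7.68 mm → 0.00768 m; screw speed N = 31.8 rpm = 0.53 rev/s
Shear rate: γ̇ = πDN/h = π·0.0816·0.53/0.00768 = 17.6911 s⁻¹
Adiabatic rise: ΔT = η γ̇² t_res / (ρ cp) = 5006·(17.6911)²·177.275 / (1285·2116) = 102.148 K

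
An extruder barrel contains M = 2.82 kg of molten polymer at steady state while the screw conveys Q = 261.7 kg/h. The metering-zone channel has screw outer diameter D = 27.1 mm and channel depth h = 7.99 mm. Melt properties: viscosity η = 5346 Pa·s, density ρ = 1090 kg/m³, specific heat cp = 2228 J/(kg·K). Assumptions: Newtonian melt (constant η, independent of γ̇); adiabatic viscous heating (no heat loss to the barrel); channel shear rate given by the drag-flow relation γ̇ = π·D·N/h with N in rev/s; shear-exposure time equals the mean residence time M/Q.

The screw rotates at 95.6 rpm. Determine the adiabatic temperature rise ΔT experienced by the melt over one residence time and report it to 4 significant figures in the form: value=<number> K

Throughput in SI: Q_s = 261.7 kg/h ÷ 3600 s/h = 0.0726944 kg/s
t_res = M / Q_s = 2.82 ÷ 0.0726944 = 38.7925 s
Geometry in metres: D = 27.1 mm → 0.0271 m, h = 7.99 mm → 0.00799 m; screw speed N = 95.6 rpm = 1.59333 rev/s
γ̇ = π·D·N / h = π · 0.0271 · 1.59333 / 0.00799 = 16.9777 s⁻¹
ΔT = η·γ̇²·t_res/(ρ·cp) = [5346 × 16.9777² × 38.7925] / [1090 × 2228] = 24.6146 K

value=24.61 K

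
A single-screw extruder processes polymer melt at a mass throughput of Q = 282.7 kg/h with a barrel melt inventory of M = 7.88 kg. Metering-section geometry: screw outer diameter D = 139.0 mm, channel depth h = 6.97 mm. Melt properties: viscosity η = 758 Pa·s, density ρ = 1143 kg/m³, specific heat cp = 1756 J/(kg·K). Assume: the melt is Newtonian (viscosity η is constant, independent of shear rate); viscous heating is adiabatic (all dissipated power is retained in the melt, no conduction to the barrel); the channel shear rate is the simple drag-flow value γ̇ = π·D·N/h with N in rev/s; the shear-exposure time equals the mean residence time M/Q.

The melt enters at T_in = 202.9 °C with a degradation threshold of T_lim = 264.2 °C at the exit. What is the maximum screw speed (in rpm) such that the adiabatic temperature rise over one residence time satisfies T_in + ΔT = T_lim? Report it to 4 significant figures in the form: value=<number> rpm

value=38.52 rpm

Convert throughput: Q = 282.7 kg/h = 282.7/3600 = 0.0785278 kg/s
t_res = M / Q_s = 7.88 ÷ 0.0785278 = 100.347 s
Geometry in SI: D = 139.0 mm → 0.139 m, h = 6.97 mm → 0.00697 m
ΔT_a = T_lim − T_in = 264.2 − 202.9 = 61.3 K
γ̇_max² = ΔT_a·ρ·cp/(η·t_res) = 61.3·1143·1756/(758·100.347) = 1617.56 s⁻²
Take the square root: γ̇_max = √(1617.56) = 40.2188 s⁻¹
N_max = γ̇_max·h / (π·D) = 40.2188 · 0.00697 / (π · 0.139) = 0.641945 rev/s = 38.5167 rpm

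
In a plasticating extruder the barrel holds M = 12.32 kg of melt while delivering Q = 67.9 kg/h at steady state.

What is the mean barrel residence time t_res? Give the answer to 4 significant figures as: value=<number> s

Q_s = Q / 3600 = 67.9 / 3600 = 0.0188611 kg/s
Mean residence time: t_res = M/Q_s = 12.32 kg / 0.0188611 kg/s = 653.196 s

value=653.2 s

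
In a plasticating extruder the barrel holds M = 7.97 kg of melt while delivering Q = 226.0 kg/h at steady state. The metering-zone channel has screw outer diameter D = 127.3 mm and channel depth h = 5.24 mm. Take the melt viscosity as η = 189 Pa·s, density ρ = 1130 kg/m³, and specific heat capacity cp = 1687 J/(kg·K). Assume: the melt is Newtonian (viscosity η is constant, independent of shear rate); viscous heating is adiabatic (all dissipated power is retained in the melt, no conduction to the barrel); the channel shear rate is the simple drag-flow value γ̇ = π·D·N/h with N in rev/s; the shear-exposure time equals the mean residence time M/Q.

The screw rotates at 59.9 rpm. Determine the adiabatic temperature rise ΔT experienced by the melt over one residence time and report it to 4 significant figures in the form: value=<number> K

Convert throughput: Q = 226.0 kg/h = 226.0/3600 = 0.0627778 kg/s
t_res = M / Q_s = 7.97 ÷ 0.0627778 = 126.956 s
Geometry in metres: D = 127.3 mm → 0.1273 m, h = 5.24 mm → 0.00524 m; screw speed N = 59.9 rpm = 0.998333 rev/s
γ̇ = π D N / h = (π)(0.1273)(0.998333) / 0.00524 = 76.1943 s⁻¹
ΔT = η·γ̇²·t_res / (ρ·cp) = 189 · (76.1943)² · 126.956 / (1130 · 1687) = 73.0745 K

value=73.07 K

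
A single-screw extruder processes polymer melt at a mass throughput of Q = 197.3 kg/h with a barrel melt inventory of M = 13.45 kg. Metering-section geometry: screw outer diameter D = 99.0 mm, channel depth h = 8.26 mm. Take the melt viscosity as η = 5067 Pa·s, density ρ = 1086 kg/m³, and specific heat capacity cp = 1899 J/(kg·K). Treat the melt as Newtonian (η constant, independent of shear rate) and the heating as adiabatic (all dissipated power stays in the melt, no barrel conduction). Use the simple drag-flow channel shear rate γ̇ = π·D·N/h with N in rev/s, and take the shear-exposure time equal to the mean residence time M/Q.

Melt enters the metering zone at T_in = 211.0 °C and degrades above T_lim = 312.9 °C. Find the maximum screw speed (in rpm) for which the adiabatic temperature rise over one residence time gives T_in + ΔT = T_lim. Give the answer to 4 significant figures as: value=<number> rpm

value=20.72 rpm

Convert throughput: Q = 197.3 kg/h = 197.3/3600 = 0.0548056 kg/s
t_res = M / Q_s = 13.45 / 0.0548056 = 245.413 s
D = 99.0 mm = 0.099 m;  h = 8.26 mm = 0.00826 m
ΔT_a = T_lim − T_in = 312.9 − 211.0 = 101.9 K
γ̇_max² = ΔT_a·ρ·cp / (η·t_res) = [101.9 × 1086 × 1899] / [5067 × 245.413] = 168.998 s⁻²
γ̇_max = √168.998 = 12.9999 s⁻¹
N_max = γ̇_max·h / (π·D) = 12.9999 · 0.00826 / (π · 0.099) = 0.345251 rev/s = 20.7151 rpm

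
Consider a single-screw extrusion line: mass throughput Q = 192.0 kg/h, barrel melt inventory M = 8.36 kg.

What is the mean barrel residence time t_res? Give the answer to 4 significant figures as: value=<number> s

value=156.7 s

Throughput in SI: Q_s = 192.0 kg/h ÷ 3600 s/h = 0.0533333 kg/s
t_res = M / Q_s = 8.36 ÷ 0.0533333 = 156.75 s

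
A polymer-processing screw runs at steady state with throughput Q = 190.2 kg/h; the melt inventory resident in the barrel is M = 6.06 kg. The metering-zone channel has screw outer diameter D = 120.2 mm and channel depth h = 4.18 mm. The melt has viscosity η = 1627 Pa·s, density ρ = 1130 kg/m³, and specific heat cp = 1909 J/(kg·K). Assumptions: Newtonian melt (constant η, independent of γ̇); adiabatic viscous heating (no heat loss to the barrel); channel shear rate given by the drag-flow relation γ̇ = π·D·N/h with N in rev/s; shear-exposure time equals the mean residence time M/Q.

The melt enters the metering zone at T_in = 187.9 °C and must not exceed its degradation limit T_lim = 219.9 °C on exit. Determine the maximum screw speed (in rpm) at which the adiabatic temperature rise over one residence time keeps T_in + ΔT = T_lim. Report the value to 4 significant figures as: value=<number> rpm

Q_s = Q / 3600 = 190.2 / 3600 = 0.0528333 kg/s
t_res = M / Q_s = 6.06 ÷ 0.0528333 = 114.7 s
Convert to metres: D = 0.1202 m, h = 0.00418 m
ΔT_a = T_lim − T_in = 219.9 − 187.9 = 32 K
Invert ΔT = ηγ̇²t_res/(ρcp) for γ̇: γ̇_max² = ΔT_a ρ cp / (η t_res) = 32·1130·1909 / (1627·114.7) = 369.898 s⁻²
Take the square root: γ̇_max = √(369.898) = 19.2327 s⁻¹
Solve γ̇ = πDN/h for N: N_max = γ̇_max·h/(π·D) = 19.2327 × 0.00418 / (π × 0.1202) = 0.212894 rev/s = 12.7736 rpm

value=12.77 rpm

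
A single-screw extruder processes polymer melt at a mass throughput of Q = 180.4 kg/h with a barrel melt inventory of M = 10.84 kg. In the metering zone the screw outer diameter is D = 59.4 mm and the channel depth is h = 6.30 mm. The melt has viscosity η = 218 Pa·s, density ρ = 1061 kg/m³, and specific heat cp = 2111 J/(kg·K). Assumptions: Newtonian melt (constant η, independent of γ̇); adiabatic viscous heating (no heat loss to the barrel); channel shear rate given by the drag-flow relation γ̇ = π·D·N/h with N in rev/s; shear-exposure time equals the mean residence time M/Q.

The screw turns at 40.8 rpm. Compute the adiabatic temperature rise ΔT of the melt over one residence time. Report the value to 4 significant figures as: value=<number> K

Q_s = Q / 3600 = 180.4 / 3600 = 0.0501111 kg/s
t_res = M / Q_s = 10.84 / 0.0501111 = 216.319 s
Geometry in metres: D = 59.4 mm → 0.0594 m, h = 6.30 mm → 0.0063 m; screw speed N = 40.8 rpm = 0.68 rev/s
γ̇ = π D N / h = (π)(0.0594)(0.68) / 0.0063 = 20.1421 s⁻¹
Adiabatic rise: ΔT = η γ̇² t_res / (ρ cp) = 218·(20.1421)²·216.319 / (1061·2111) = 8.54196 K

value=8.542 K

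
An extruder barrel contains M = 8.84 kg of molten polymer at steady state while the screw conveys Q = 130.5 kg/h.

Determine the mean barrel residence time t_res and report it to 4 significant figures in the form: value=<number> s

Convert throughput: Q = 130.5 kg/h = 130.5/3600 = 0.03625 kg/s
Mean residence time: t_res = M/Q_s = 8.84 kg / 0.03625 kg/s = 243.862 s

value=243.9 s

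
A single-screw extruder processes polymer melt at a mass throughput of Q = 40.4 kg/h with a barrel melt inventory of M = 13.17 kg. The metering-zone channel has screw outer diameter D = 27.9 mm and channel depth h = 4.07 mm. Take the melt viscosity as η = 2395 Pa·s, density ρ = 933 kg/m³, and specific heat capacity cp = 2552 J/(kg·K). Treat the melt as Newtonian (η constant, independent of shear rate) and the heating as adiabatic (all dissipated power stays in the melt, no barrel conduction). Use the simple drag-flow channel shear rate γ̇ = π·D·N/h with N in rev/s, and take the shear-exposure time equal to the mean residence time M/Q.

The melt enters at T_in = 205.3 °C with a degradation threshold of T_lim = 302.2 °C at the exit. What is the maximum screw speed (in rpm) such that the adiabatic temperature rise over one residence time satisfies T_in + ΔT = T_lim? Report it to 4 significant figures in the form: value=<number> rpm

Throughput in SI: Q_s = 40.4 kg/h ÷ 3600 s/h = 0.0112222 kg/s
t_res = M / Q_s = 13.17 ÷ 0.0112222 = 1173.56 s
D = 27.9 mm = 0.0279 m;  h = 4.07 mm = 0.00407 m
ΔT_a = T_lim − T_in = 302.2 °C − 205.3 °C = 96.9 K
γ̇_max² = ΔT_a·ρ·cp/(η·t_res) = 96.9·933·2552/(2395·1173.56) = 82.0869 s⁻²
Take the square root: γ̇_max = √(82.0869) = 9.06018 s⁻¹
N_max = γ̇_max·h / (π·D) = 9.06018 · 0.00407 / (π · 0.0279) = 0.420705 rev/s = 25.2423 rpm

value=25.24 rpm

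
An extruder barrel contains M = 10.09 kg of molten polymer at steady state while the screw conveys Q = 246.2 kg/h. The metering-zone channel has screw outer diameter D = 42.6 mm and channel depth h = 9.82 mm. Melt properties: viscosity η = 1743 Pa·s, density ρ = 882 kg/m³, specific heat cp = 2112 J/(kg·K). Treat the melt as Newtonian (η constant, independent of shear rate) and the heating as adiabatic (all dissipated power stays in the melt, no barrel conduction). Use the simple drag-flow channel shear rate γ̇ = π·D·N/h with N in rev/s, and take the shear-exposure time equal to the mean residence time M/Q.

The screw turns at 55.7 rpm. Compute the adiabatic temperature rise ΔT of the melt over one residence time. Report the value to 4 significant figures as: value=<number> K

value=22.10 K

Convert throughput: Q = 246.2 kg/h = 246.2/3600 = 0.0683889 kg/s
t_res = M / Q_s = 10.09 / 0.0683889 = 147.539 s
Convert to SI: D = 0.0426 m, h = 0.00982 m, N = 55.7/60 = 0.928333 rev/s
Shear rate: γ̇ = πDN/h = π·0.0426·0.928333/0.00982 = 12.6518 s⁻¹
Adiabatic rise: ΔT = η γ̇² t_res / (ρ cp) = 1743·(12.6518)²·147.539 / (882·2112) = 22.0976 K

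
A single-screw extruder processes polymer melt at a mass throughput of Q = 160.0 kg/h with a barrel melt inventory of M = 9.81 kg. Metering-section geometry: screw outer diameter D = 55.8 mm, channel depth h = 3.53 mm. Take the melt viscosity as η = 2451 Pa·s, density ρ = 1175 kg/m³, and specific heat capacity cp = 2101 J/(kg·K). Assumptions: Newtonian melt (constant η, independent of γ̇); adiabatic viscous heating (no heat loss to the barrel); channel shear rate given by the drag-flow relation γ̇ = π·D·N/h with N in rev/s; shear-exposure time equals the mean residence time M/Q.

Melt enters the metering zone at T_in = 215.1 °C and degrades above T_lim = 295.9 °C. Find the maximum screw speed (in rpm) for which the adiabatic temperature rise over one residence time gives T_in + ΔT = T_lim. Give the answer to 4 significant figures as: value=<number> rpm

Convert throughput: Q = 160.0 kg/h = 160.0/3600 = 0.0444444 kg/s
t_res = M / Q_s = 9.81 ÷ 0.0444444 = 220.725 s
D = 55.8 mm = 0.0558 m;  h = 3.53 mm = 0.00353 m
ΔT_a = T_lim − T_in = 295.9 °C − 215.1 °C = 80.8 K
γ̇_max² = ΔT_a·ρ·cp/(η·t_res) = 80.8·1175·2101/(2451·220.725) = 368.706 s⁻²
γ̇_max = sqrt(368.706) = 19.2017 s⁻¹
Solve γ̇ = πDN/h for N: N_max = γ̇_max·h/(π·D) = 19.2017 × 0.00353 / (π × 0.0558) = 0.386661 rev/s = 23.1997 rpm

value=23.20 rpm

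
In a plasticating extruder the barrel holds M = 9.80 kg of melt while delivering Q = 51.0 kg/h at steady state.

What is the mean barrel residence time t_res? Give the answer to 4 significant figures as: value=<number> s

Q_s = Q / 3600 = 51.0 / 3600 = 0.0141667 kg/s
Mean residence time: t_res = M/Q_s = 9.80 kg / 0.0141667 kg/s = 691.765 s

value=691.8 s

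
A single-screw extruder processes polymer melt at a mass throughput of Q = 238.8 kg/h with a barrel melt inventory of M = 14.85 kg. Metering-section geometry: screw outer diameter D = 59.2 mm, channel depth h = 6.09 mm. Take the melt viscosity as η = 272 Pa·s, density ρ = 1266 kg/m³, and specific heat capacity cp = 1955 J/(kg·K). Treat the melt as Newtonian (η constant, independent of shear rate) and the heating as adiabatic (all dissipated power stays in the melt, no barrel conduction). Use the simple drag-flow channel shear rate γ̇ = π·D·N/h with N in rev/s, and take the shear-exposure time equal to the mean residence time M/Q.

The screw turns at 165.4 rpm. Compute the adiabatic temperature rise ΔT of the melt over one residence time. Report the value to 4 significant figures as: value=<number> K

Q_s = Q / 3600 = 238.8 / 3600 = 0.0663333 kg/s
t_res = M / Q_s = 14.85 / 0.0663333 = 223.869 s
Geometry in metres: D = 59.2 mm → 0.0592 m, h = 6.09 mm → 0.00609 m; screw speed N = 165.4 rpm = 2.75667 rev/s
γ̇ = π·D·N / h = π · 0.0592 · 2.75667 / 0.00609 = 84.1857 s⁻¹
ΔT = η·γ̇²·t_res / (ρ·cp) = 272 · (84.1857)² · 223.869 / (1266 · 1955) = 174.365 K

value=174.4 K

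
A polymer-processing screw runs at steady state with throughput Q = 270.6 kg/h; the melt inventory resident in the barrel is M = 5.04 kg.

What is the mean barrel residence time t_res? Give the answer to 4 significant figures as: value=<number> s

Convert throughput: Q = 270.6 kg/h = 270.6/3600 = 0.0751667 kg/s
t_res = M / Q_s = 5.04 ÷ 0.0751667 = 67.051 s

value=67.05 s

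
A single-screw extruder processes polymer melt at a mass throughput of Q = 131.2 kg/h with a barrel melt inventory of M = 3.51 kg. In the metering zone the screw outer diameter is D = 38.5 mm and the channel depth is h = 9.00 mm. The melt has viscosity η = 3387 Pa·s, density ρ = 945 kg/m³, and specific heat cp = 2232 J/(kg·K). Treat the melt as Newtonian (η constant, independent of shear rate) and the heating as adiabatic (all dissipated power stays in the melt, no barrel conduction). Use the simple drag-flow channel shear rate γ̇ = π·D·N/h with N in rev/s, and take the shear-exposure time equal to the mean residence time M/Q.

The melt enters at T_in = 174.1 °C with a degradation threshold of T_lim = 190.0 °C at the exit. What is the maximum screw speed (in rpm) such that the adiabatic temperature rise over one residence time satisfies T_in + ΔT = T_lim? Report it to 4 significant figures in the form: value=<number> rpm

Throughput in SI: Q_s = 131.2 kg/h ÷ 3600 s/h = 0.0364444 kg/s
Mean residence time: t_res = M/Q_s = 3.51 kg / 0.0364444 kg/s = 96.311 s
Convert to metres: D = 0.0385 m, h = 0.009 m
Allowable rise: ΔT_a = T_lim − T_in = 190.0 − 174.1 = 15.9 K
γ̇_max² = ΔT_a·ρ·cp/(η·t_res) = 15.9·945·2232/(3387·96.311) = 102.809 s⁻²
γ̇_max = sqrt(102.809) = 10.1395 s⁻¹
N_max = γ̇_max h / (πD) = 10.1395·0.009/(π·0.0385) = 0.75448 rev/s → ×60 = 45.2688 rpm

value=45.27 rpm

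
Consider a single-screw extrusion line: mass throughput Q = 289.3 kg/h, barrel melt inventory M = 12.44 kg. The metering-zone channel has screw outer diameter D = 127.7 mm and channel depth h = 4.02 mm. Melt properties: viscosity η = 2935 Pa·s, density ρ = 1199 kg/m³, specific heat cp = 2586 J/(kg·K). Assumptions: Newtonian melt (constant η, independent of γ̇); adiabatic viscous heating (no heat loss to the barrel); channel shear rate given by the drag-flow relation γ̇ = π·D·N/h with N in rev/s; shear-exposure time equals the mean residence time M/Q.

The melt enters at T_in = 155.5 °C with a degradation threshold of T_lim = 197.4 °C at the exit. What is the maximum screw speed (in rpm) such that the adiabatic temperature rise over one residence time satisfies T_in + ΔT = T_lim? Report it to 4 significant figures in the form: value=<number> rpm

value=10.17 rpm

Q_s = Q / 3600 = 289.3 / 3600 = 0.0803611 kg/s
t_res = M / Q_s = 12.44 ÷ 0.0803611 = 154.801 s
Convert to metres: D = 0.1277 m, h = 0.00402 m
ΔT_a = T_lim − T_in = 197.4 − 155.5 = 41.9 K
γ̇_max² = ΔT_a·ρ·cp/(η·t_res) = 41.9·1199·2586/(2935·154.801) = 285.943 s⁻²
γ̇_max = sqrt(285.943) = 16.9098 s⁻¹
Solve γ̇ = πDN/h for N: N_max = γ̇_max·h/(π·D) = 16.9098 × 0.00402 / (π × 0.1277) = 0.169443 rev/s = 10.1666 rpm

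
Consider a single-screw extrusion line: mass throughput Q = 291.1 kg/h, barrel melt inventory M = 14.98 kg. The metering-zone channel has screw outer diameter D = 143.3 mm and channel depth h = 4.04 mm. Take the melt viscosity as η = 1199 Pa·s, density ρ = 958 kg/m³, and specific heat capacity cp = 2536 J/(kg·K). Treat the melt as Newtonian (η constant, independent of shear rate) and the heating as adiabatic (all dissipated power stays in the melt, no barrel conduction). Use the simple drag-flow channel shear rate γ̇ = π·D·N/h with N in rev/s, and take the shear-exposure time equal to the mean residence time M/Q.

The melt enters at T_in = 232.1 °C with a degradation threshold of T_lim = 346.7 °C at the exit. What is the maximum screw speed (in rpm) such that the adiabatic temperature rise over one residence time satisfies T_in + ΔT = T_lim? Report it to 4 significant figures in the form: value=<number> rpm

value=19.06 rpm

Convert throughput: Q = 291.1 kg/h = 291.1/3600 = 0.0808611 kg/s
t_res = M / Q_s = 14.98 / 0.0808611 = 185.256 s
Geometry in SI: D = 143.3 mm → 0.1433 m, h = 4.04 mm → 0.00404 m
ΔT_a = T_lim − T_in = 346.7 − 232.1 = 114.6 K
γ̇_max² = ΔT_a·ρ·cp / (η·t_res) = [114.6 × 958 × 2536] / [1199 × 185.256] = 1253.45 s⁻²
Take the square root: γ̇_max = √(1253.45) = 35.4041 s⁻¹
Solve γ̇ = πDN/h for N: N_max = γ̇_max·h/(π·D) = 35.4041 × 0.00404 / (π × 0.1433) = 0.317716 rev/s = 19.063 rpm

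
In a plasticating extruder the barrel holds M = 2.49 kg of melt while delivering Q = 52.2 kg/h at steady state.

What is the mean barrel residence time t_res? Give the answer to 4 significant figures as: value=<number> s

Convert throughput: Q = 52.2 kg/h = 52.2/3600 = 0.0145 kg/s
t_res = M / Q_s = 2.49 / 0.0145 = 171.724 s

value=171.7 s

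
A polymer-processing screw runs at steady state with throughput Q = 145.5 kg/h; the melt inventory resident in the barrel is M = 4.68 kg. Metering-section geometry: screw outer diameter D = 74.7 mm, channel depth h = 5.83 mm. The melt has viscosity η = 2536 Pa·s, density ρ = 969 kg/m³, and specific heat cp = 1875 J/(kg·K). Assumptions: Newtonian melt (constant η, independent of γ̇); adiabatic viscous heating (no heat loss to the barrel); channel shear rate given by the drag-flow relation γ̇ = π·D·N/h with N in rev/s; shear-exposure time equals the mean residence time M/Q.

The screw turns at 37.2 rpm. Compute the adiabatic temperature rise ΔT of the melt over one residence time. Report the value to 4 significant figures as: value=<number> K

Throughput in SI: Q_s = 145.5 kg/h ÷ 3600 s/h = 0.0404167 kg/s
Mean residence time: t_res = M/Q_s = 4.68 kg / 0.0404167 kg/s = 115.794 s
Convert to SI: D = 0.0747 m, h = 0.00583 m, N = 37.2/60 = 0.62 rev/s
γ̇ = π·D·N / h = π · 0.0747 · 0.62 / 0.00583 = 24.9571 s⁻¹
ΔT = η·γ̇²·t_res / (ρ·cp) = 2536 · (24.9571)² · 115.794 / (969 · 1875) = 100.669 K

value=100.7 K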